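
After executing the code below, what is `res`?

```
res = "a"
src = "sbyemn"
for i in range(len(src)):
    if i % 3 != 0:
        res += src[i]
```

i=0: skip
i=1: add 'b' → 'ab'
i=2: add 'y' → 'aby'
i=3: skip
i=4: add 'm' → 'abym'
i=5: add 'n' → 'abymn'

'abymn'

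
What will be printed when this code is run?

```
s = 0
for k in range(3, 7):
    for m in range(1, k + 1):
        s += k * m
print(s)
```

k=3,m=1: s = 0+3 = 3
k=3,m=2: s = 3+6 = 9
k=3,m=3: s = 9+9 = 18
k=4,m=1: s = 18+4 = 22
k=4,m=2: s = 22+8 = 30
k=4,m=3: s = 30+12 = 42
k=4,m=4: s = 42+16 = 58
k=5,m=1: s = 58+5 = 63
k=5,m=2: s = 63+10 = 73
k=5,m=3: s = 73+15 = 88
k=5,m=4: s = 88+20 = 108
k=5,m=5: s = 108+25 = 133
k=6,m=1: s = 133+6 = 139
k=6,m=2: s = 139+12 = 151
k=6,m=3: s = 151+18 = 169
k=6,m=4: s = 169+24 = 193
k=6,m=5: s = 193+30 = 223
k=6,m=6: s = 223+36 = 259

259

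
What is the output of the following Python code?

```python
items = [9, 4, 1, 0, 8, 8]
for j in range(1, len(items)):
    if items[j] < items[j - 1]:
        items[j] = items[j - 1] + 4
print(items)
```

[9, 13, 17, 21, 25, 29]

j=1: 4<9, items[1] = 9+4 = 13 → [9, 13, 1, 0, 8, 8]
j=2: 1<13, items[2] = 13+4 = 17 → [9, 13, 17, 0, 8, 8]
j=3: 0<17, items[3] = 17+4 = 21 → [9, 13, 17, 21, 8, 8]
j=4: 8<21, items[4] = 21+4 = 25 → [9, 13, 17, 21, 25, 8]
j=5: 8<25, items[5] = 25+4 = 29 → [9, 13, 17, 21, 25, 29]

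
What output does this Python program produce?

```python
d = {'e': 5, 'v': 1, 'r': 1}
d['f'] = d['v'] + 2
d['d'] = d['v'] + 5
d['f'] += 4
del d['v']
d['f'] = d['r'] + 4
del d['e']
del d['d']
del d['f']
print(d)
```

{'r': 1}

d['f'] = d['v']+2 = 3 → {'e': 5, 'v': 1, 'r': 1, 'f': 3}
d['d'] = d['v']+5 = 6 → {'e': 5, 'v': 1, 'r': 1, 'f': 3, 'd': 6}
d['f'] = 3+4 = 7 → {'e': 5, 'v': 1, 'r': 1, 'f': 7, 'd': 6}
del 'v' → {'e': 5, 'r': 1, 'f': 7, 'd': 6}
d['f'] = d['r']+4 = 5 → {'e': 5, 'r': 1, 'f': 5, 'd': 6}
del 'e' → {'r': 1, 'f': 5, 'd': 6}
del 'd' → {'r': 1, 'f': 5}
del 'f' → {'r': 1}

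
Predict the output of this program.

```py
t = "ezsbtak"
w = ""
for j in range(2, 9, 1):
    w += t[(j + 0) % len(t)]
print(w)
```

sbtakez

j=2: add t[2]='s' → 's'
j=3: add t[3]='b' → 'sb'
j=4: add t[4]='t' → 'sbt'
j=5: add t[5]='a' → 'sbta'
j=6: add t[6]='k' → 'sbtak'
j=7: add t[0]='e' → 'sbtake'
j=8: add t[1]='z' → 'sbtakez'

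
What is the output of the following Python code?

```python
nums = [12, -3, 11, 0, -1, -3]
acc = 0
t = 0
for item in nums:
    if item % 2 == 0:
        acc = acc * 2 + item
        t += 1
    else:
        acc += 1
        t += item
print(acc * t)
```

item=12: even, acc = 0*2+12 = 12; t=1
item=-3: not even, acc = 12+1 = 13; t=-2
item=11: not even, acc = 13+1 = 14; t=9
item=0: even, acc = 14*2+0 = 28; t=10
item=-1: not even, acc = 28+1 = 29; t=9
item=-3: not even, acc = 29+1 = 30; t=6
acc*t = 30*6 = 180

180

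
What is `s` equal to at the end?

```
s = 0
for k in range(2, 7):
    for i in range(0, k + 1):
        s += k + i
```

165

k=2,i=0: s = 0+2 = 2
k=2,i=1: s = 2+3 = 5
k=2,i=2: s = 5+4 = 9
k=3,i=0: s = 9+3 = 12
k=3,i=1: s = 12+4 = 16
k=3,i=2: s = 16+5 = 21
k=3,i=3: s = 21+6 = 27
k=4,i=0: s = 27+4 = 31
k=4,i=1: s = 31+5 = 36
k=4,i=2: s = 36+6 = 42
k=4,i=3: s = 42+7 = 49
k=4,i=4: s = 49+8 = 57
k=5,i=0: s = 57+5 = 62
k=5,i=1: s = 62+6 = 68
k=5,i=2: s = 68+7 = 75
k=5,i=3: s = 75+8 = 83
k=5,i=4: s = 83+9 = 92
k=5,i=5: s = 92+10 = 102
k=6,i=0: s = 102+6 = 108
k=6,i=1: s = 108+7 = 115
k=6,i=2: s = 115+8 = 123
k=6,i=3: s = 123+9 = 132
k=6,i=4: s = 132+10 = 142
k=6,i=5: s = 142+11 = 153
k=6,i=6: s = 153+12 = 165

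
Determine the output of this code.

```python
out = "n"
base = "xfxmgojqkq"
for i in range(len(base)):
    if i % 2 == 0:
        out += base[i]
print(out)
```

i=0: add 'x' → 'nx'
i=1: skip
i=2: add 'x' → 'nxx'
i=3: skip
i=4: add 'g' → 'nxxg'
i=5: skip
i=6: add 'j' → 'nxxgj'
i=7: skip
i=8: add 'k' → 'nxxgjk'
i=9: skip

nxxgjk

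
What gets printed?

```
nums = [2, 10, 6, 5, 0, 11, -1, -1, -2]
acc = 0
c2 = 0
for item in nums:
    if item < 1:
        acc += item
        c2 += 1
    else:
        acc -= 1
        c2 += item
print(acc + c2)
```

item=2: not <1, acc = 0-1 = -1; c2=2
item=10: not <1, acc = (-1)-1 = -2; c2=12
item=6: not <1, acc = (-2)-1 = -3; c2=18
item=5: not <1, acc = (-3)-1 = -4; c2=23
item=0: <1, acc = (-4)+0 = -4; c2=24
item=11: not <1, acc = (-4)-1 = -5; c2=35
item=-1: <1, acc = (-5)+(-1) = -6; c2=36
item=-1: <1, acc = (-6)+(-1) = -7; c2=37
item=-2: <1, acc = (-7)+(-2) = -9; c2=38
acc+c2 = (-9)+38 = 29

29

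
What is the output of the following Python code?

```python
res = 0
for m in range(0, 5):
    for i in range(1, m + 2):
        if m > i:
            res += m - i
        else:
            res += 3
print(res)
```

37

m=0,i=1: not 0>1, res = 0+3 = 3
m=1,i=1: not 1>1, res = 3+3 = 6
m=1,i=2: not 1>2, res = 6+3 = 9
m=2,i=1: 2>1, res = 9+1 = 10
m=2,i=2: not 2>2, res = 10+3 = 13
m=2,i=3: not 2>3, res = 13+3 = 16
m=3,i=1: 3>1, res = 16+2 = 18
m=3,i=2: 3>2, res = 18+1 = 19
m=3,i=3: not 3>3, res = 19+3 = 22
m=3,i=4: not 3>4, res = 22+3 = 25
m=4,i=1: 4>1, res = 25+3 = 28
m=4,i=2: 4>2, res = 28+2 = 30
m=4,i=3: 4>3, res = 30+1 = 31
m=4,i=4: not 4>4, res = 31+3 = 34
m=4,i=5: not 4>5, res = 34+3 = 37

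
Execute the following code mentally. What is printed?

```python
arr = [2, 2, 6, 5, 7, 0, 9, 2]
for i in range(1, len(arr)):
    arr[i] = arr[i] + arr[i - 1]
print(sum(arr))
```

139

i=1: arr[1] = 2+2 = 4 → [2, 4, 6, 5, 7, 0, 9, 2]
i=2: arr[2] = 6+4 = 10 → [2, 4, 10, 5, 7, 0, 9, 2]
i=3: arr[3] = 5+10 = 15 → [2, 4, 10, 15, 7, 0, 9, 2]
i=4: arr[4] = 7+15 = 22 → [2, 4, 10, 15, 22, 0, 9, 2]
i=5: arr[5] = 0+22 = 22 → [2, 4, 10, 15, 22, 22, 9, 2]
i=6: arr[6] = 9+22 = 31 → [2, 4, 10, 15, 22, 22, 31, 2]
i=7: arr[7] = 2+31 = 33 → [2, 4, 10, 15, 22, 22, 31, 33]
sum = 139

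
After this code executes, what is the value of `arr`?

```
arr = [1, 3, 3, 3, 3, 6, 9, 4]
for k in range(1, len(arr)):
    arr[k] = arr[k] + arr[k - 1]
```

[1, 4, 7, 10, 13, 19, 28, 32]

k=1: arr[1] = 3+1 = 4 → [1, 4, 3, 3, 3, 6, 9, 4]
k=2: arr[2] = 3+4 = 7 → [1, 4, 7, 3, 3, 6, 9, 4]
k=3: arr[3] = 3+7 = 10 → [1, 4, 7, 10, 3, 6, 9, 4]
k=4: arr[4] = 3+10 = 13 → [1, 4, 7, 10, 13, 6, 9, 4]
k=5: arr[5] = 6+13 = 19 → [1, 4, 7, 10, 13, 19, 9, 4]
k=6: arr[6] = 9+19 = 28 → [1, 4, 7, 10, 13, 19, 28, 4]
k=7: arr[7] = 4+28 = 32 → [1, 4, 7, 10, 13, 19, 28, 32]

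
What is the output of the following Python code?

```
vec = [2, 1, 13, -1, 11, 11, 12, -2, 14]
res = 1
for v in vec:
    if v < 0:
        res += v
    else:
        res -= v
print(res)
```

v=2: not <0, res = 1-2 = -1
v=1: not <0, res = (-1)-1 = -2
v=13: not <0, res = (-2)-13 = -15
v=-1: <0, res = (-15)+(-1) = -16
v=11: not <0, res = (-16)-11 = -27
v=11: not <0, res = (-27)-11 = -38
v=12: not <0, res = (-38)-12 = -50
v=-2: <0, res = (-50)+(-2) = -52
v=14: not <0, res = (-52)-14 = -66

-66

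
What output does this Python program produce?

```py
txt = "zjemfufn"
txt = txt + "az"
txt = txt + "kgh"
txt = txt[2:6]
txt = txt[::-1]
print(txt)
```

+ 'az' → 'zjemfufnaz'
+ 'kgh' → 'zjemfufnazkgh'
slice [2:6] → 'emfu'
reverse → 'ufme'

ufme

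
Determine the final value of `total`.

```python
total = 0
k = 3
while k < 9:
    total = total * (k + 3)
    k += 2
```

k=3: total = 0*6 = 0
k=5: total = 0*8 = 0
k=7: total = 0*10 = 0

0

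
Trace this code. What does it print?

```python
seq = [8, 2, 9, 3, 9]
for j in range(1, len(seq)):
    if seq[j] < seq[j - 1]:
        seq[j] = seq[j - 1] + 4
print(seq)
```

[8, 12, 16, 20, 24]

j=1: 2<8, seq[1] = 8+4 = 12 → [8, 12, 9, 3, 9]
j=2: 9<12, seq[2] = 12+4 = 16 → [8, 12, 16, 3, 9]
j=3: 3<16, seq[3] = 16+4 = 20 → [8, 12, 16, 20, 9]
j=4: 9<20, seq[4] = 20+4 = 24 → [8, 12, 16, 20, 24]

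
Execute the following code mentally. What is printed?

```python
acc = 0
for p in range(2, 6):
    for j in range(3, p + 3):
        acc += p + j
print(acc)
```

p=2,j=3: acc = 0+5 = 5
p=2,j=4: acc = 5+6 = 11
p=3,j=3: acc = 11+6 = 17
p=3,j=4: acc = 17+7 = 24
p=3,j=5: acc = 24+8 = 32
p=4,j=3: acc = 32+7 = 39
p=4,j=4: acc = 39+8 = 47
p=4,j=5: acc = 47+9 = 56
p=4,j=6: acc = 56+10 = 66
p=5,j=3: acc = 66+8 = 74
p=5,j=4: acc = 74+9 = 83
p=5,j=5: acc = 83+10 = 93
p=5,j=6: acc = 93+11 = 104
p=5,j=7: acc = 104+12 = 116

116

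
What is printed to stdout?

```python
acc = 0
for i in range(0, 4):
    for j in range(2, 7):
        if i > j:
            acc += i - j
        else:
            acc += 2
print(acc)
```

39

i=0,j=2: not 0>2, acc = 0+2 = 2
i=0,j=3: not 0>3, acc = 2+2 = 4
i=0,j=4: not 0>4, acc = 4+2 = 6
i=0,j=5: not 0>5, acc = 6+2 = 8
i=0,j=6: not 0>6, acc = 8+2 = 10
i=1,j=2: not 1>2, acc = 10+2 = 12
i=1,j=3: not 1>3, acc = 12+2 = 14
i=1,j=4: not 1>4, acc = 14+2 = 16
i=1,j=5: not 1>5, acc = 16+2 = 18
i=1,j=6: not 1>6, acc = 18+2 = 20
i=2,j=2: not 2>2, acc = 20+2 = 22
i=2,j=3: not 2>3, acc = 22+2 = 24
i=2,j=4: not 2>4, acc = 24+2 = 26
i=2,j=5: not 2>5, acc = 26+2 = 28
i=2,j=6: not 2>6, acc = 28+2 = 30
i=3,j=2: 3>2, acc = 30+1 = 31
i=3,j=3: not 3>3, acc = 31+2 = 33
i=3,j=4: not 3>4, acc = 33+2 = 35
i=3,j=5: not 3>5, acc = 35+2 = 37
i=3,j=6: not 3>6, acc = 37+2 = 39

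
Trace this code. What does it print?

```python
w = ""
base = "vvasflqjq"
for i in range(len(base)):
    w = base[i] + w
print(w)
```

i=0: prepend 'v' → 'v'
i=1: prepend 'v' → 'vv'
i=2: prepend 'a' → 'avv'
i=3: prepend 's' → 'savv'
i=4: prepend 'f' → 'fsavv'
i=5: prepend 'l' → 'lfsavv'
i=6: prepend 'q' → 'qlfsavv'
i=7: prepend 'j' → 'jqlfsavv'
i=8: prepend 'q' → 'qjqlfsavv'

qjqlfsavv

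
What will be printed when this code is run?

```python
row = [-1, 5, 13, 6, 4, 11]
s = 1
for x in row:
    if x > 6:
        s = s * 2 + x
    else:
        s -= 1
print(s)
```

x=-1: not >6, s = 1-1 = 0
x=5: not >6, s = 0-1 = -1
x=13: >6, s = (-1)*2+13 = 11
x=6: not >6, s = 11-1 = 10
x=4: not >6, s = 10-1 = 9
x=11: >6, s = 9*2+11 = 29

29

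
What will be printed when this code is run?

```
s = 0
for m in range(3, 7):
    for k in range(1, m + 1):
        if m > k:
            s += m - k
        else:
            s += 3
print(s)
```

46

m=3,k=1: 3>1, s = 0+2 = 2
m=3,k=2: 3>2, s = 2+1 = 3
m=3,k=3: not 3>3, s = 3+3 = 6
m=4,k=1: 4>1, s = 6+3 = 9
m=4,k=2: 4>2, s = 9+2 = 11
m=4,k=3: 4>3, s = 11+1 = 12
m=4,k=4: not 4>4, s = 12+3 = 15
m=5,k=1: 5>1, s = 15+4 = 19
m=5,k=2: 5>2, s = 19+3 = 22
m=5,k=3: 5>3, s = 22+2 = 24
m=5,k=4: 5>4, s = 24+1 = 25
m=5,k=5: not 5>5, s = 25+3 = 28
m=6,k=1: 6>1, s = 28+5 = 33
m=6,k=2: 6>2, s = 33+4 = 37
m=6,k=3: 6>3, s = 37+3 = 40
m=6,k=4: 6>4, s = 40+2 = 42
m=6,k=5: 6>5, s = 42+1 = 43
m=6,k=6: not 6>6, s = 43+3 = 46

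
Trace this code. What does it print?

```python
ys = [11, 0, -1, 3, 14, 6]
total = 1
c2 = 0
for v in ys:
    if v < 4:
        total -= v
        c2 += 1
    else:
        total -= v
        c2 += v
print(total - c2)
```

v=11: not <4, total = 1-11 = -10; c2=11
v=0: <4, total = (-10)-0 = -10; c2=12
v=-1: <4, total = (-10)-(-1) = -9; c2=13
v=3: <4, total = (-9)-3 = -12; c2=14
v=14: not <4, total = (-12)-14 = -26; c2=28
v=6: not <4, total = (-26)-6 = -32; c2=34
total-c2 = (-32)-34 = -66

-66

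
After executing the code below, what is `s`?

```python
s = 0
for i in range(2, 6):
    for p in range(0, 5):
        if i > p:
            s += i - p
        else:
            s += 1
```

40

i=2,p=0: 2>0, s = 0+2 = 2
i=2,p=1: 2>1, s = 2+1 = 3
i=2,p=2: not 2>2, s = 3+1 = 4
i=2,p=3: not 2>3, s = 4+1 = 5
i=2,p=4: not 2>4, s = 5+1 = 6
i=3,p=0: 3>0, s = 6+3 = 9
i=3,p=1: 3>1, s = 9+2 = 11
i=3,p=2: 3>2, s = 11+1 = 12
i=3,p=3: not 3>3, s = 12+1 = 13
i=3,p=4: not 3>4, s = 13+1 = 14
i=4,p=0: 4>0, s = 14+4 = 18
i=4,p=1: 4>1, s = 18+3 = 21
i=4,p=2: 4>2, s = 21+2 = 23
i=4,p=3: 4>3, s = 23+1 = 24
i=4,p=4: not 4>4, s = 24+1 = 25
i=5,p=0: 5>0, s = 25+5 = 30
i=5,p=1: 5>1, s = 30+4 = 34
i=5,p=2: 5>2, s = 34+3 = 37
i=5,p=3: 5>3, s = 37+2 = 39
i=5,p=4: 5>4, s = 39+1 = 40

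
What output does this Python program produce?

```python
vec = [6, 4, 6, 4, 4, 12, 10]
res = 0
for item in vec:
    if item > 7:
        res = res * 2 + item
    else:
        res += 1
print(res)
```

item=6: not >7, res = 0+1 = 1
item=4: not >7, res = 1+1 = 2
item=6: not >7, res = 2+1 = 3
item=4: not >7, res = 3+1 = 4
item=4: not >7, res = 4+1 = 5
item=12: >7, res = 5*2+12 = 22
item=10: >7, res = 22*2+10 = 54

54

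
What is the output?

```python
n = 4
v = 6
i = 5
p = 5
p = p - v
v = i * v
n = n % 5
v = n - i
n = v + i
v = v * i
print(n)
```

p = 5-6 = -1
v = 5*6 = 30
n = 4%5 = 4
v = 4-5 = -1
n = (-1)+5 = 4
v = (-1)*5 = -5

4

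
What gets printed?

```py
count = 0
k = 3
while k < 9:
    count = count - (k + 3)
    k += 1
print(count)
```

-51

k=3: count = 0-6 = -6
k=4: count = (-6)-7 = -13
k=5: count = (-13)-8 = -21
k=6: count = (-21)-9 = -30
k=7: count = (-30)-10 = -40
k=8: count = (-40)-11 = -51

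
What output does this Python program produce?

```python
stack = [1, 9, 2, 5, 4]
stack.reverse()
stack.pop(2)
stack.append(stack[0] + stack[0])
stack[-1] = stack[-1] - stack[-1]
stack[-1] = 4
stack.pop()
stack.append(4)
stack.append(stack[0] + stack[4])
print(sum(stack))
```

reverse → [4, 5, 2, 9, 1]
pop(2) removes 2 → [4, 5, 9, 1]
append stack[0]+stack[0] = 4+4 = 8 → [4, 5, 9, 1, 8]
stack[-1] = stack[-1]-stack[-1] = 8-8 = 0 → [4, 5, 9, 1, 0]
stack[-1] = 4 → [4, 5, 9, 1, 4]
pop() removes 4 → [4, 5, 9, 1]
append 4 → [4, 5, 9, 1, 4]
append stack[0]+stack[4] = 4+4 = 8 → [4, 5, 9, 1, 4, 8]
sum = 31

31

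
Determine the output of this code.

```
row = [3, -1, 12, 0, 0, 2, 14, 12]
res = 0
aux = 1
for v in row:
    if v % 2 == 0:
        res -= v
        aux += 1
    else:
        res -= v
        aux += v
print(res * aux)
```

v=3: not even, res = 0-3 = -3; aux=4
v=-1: not even, res = (-3)-(-1) = -2; aux=3
v=12: even, res = (-2)-12 = -14; aux=4
v=0: even, res = (-14)-0 = -14; aux=5
v=0: even, res = (-14)-0 = -14; aux=6
v=2: even, res = (-14)-2 = -16; aux=7
v=14: even, res = (-16)-14 = -30; aux=8
v=12: even, res = (-30)-12 = -42; aux=9
res*aux = (-42)*9 = -378

-378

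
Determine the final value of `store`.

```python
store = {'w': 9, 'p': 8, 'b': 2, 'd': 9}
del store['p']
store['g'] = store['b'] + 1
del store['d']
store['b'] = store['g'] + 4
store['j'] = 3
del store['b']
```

del 'p' → {'w': 9, 'b': 2, 'd': 9}
store['g'] = store['b']+1 = 3 → {'w': 9, 'b': 2, 'd': 9, 'g': 3}
del 'd' → {'w': 9, 'b': 2, 'g': 3}
store['b'] = store['g']+4 = 7 → {'w': 9, 'b': 7, 'g': 3}
store['j'] = 3 → {'w': 9, 'b': 7, 'g': 3, 'j': 3}
del 'b' → {'w': 9, 'g': 3, 'j': 3}

{'w': 9, 'g': 3, 'j': 3}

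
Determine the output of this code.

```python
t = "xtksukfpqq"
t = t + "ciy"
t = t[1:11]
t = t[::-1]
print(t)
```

cqqpfkuskt

+ 'ciy' → 'xtksukfpqqciy'
slice [1:11] → 'tksukfpqqc'
reverse → 'cqqpfkuskt'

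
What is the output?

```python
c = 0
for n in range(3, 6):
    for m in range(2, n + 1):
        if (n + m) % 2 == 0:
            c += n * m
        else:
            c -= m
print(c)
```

62

n=3,m=2: odd sum, c = 0-2 = -2
n=3,m=3: even sum, c = (-2)+9 = 7
n=4,m=2: even sum, c = 7+8 = 15
n=4,m=3: odd sum, c = 15-3 = 12
n=4,m=4: even sum, c = 12+16 = 28
n=5,m=2: odd sum, c = 28-2 = 26
n=5,m=3: even sum, c = 26+15 = 41
n=5,m=4: odd sum, c = 41-4 = 37
n=5,m=5: even sum, c = 37+25 = 62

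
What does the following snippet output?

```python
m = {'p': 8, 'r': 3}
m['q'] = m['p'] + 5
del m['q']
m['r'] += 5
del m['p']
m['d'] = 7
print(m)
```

m['q'] = m['p']+5 = 13 → {'p': 8, 'r': 3, 'q': 13}
del 'q' → {'p': 8, 'r': 3}
m['r'] = 3+5 = 8 → {'p': 8, 'r': 8}
del 'p' → {'r': 8}
m['d'] = 7 → {'r': 8, 'd': 7}

{'r': 8, 'd': 7}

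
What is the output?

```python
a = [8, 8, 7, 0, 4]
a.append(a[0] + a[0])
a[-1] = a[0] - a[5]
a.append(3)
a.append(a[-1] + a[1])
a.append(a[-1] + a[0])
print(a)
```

[8, 8, 7, 0, 4, -8, 3, 11, 19]

append a[0]+a[0] = 8+8 = 16 → [8, 8, 7, 0, 4, 16]
a[-1] = a[0]-a[5] = 8-16 = -8 → [8, 8, 7, 0, 4, -8]
append 3 → [8, 8, 7, 0, 4, -8, 3]
append a[-1]+a[1] = 3+8 = 11 → [8, 8, 7, 0, 4, -8, 3, 11]
append a[-1]+a[0] = 11+8 = 19 → [8, 8, 7, 0, 4, -8, 3, 11, 19]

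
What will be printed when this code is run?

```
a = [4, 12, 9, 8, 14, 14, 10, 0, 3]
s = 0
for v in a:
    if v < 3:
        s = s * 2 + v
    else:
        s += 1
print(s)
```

v=4: not <3, s = 0+1 = 1
v=12: not <3, s = 1+1 = 2
v=9: not <3, s = 2+1 = 3
v=8: not <3, s = 3+1 = 4
v=14: not <3, s = 4+1 = 5
v=14: not <3, s = 5+1 = 6
v=10: not <3, s = 6+1 = 7
v=0: <3, s = 7*2+0 = 14
v=3: not <3, s = 14+1 = 15

15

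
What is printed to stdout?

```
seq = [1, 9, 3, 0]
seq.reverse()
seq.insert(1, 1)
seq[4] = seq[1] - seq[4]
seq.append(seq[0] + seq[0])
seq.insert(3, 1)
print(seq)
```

[0, 1, 3, 1, 9, 0, 0]

reverse → [0, 3, 9, 1]
insert 1 at 1 → [0, 1, 3, 9, 1]
seq[4] = seq[1]-seq[4] = 1-1 = 0 → [0, 1, 3, 9, 0]
append seq[0]+seq[0] = 0+0 = 0 → [0, 1, 3, 9, 0, 0]
insert 1 at 3 → [0, 1, 3, 1, 9, 0, 0]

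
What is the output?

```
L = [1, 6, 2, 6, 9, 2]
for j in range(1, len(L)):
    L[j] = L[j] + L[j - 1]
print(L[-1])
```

j=1: L[1] = 6+1 = 7 → [1, 7, 2, 6, 9, 2]
j=2: L[2] = 2+7 = 9 → [1, 7, 9, 6, 9, 2]
j=3: L[3] = 6+9 = 15 → [1, 7, 9, 15, 9, 2]
j=4: L[4] = 9+15 = 24 → [1, 7, 9, 15, 24, 2]
j=5: L[5] = 2+24 = 26 → [1, 7, 9, 15, 24, 26]

26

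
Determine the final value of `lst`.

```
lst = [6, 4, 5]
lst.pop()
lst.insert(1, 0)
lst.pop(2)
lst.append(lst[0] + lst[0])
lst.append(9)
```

pop() removes 5 → [6, 4]
insert 0 at 1 → [6, 0, 4]
pop(2) removes 4 → [6, 0]
append lst[0]+lst[0] = 6+6 = 12 → [6, 0, 12]
append 9 → [6, 0, 12, 9]

[6, 0, 12, 9]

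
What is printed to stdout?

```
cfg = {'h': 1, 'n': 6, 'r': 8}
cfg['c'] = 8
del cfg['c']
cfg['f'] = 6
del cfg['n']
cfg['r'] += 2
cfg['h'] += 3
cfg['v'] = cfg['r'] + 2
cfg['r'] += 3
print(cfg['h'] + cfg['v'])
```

cfg['c'] = 8 → {'h': 1, 'n': 6, 'r': 8, 'c': 8}
del 'c' → {'h': 1, 'n': 6, 'r': 8}
cfg['f'] = 6 → {'h': 1, 'n': 6, 'r': 8, 'f': 6}
del 'n' → {'h': 1, 'r': 8, 'f': 6}
cfg['r'] = 8+2 = 10 → {'h': 1, 'r': 10, 'f': 6}
cfg['h'] = 1+3 = 4 → {'h': 4, 'r': 10, 'f': 6}
cfg['v'] = cfg['r']+2 = 12 → {'h': 4, 'r': 10, 'f': 6, 'v': 12}
cfg['r'] = 10+3 = 13 → {'h': 4, 'r': 13, 'f': 6, 'v': 12}
cfg['h']+cfg['v'] = 4+12 = 16

16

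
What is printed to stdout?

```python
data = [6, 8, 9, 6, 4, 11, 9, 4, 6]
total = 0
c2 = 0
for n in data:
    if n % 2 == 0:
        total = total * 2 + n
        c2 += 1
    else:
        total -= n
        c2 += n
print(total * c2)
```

n=6: even, total = 0*2+6 = 6; c2=1
n=8: even, total = 6*2+8 = 20; c2=2
n=9: not even, total = 20-9 = 11; c2=11
n=6: even, total = 11*2+6 = 28; c2=12
n=4: even, total = 28*2+4 = 60; c2=13
n=11: not even, total = 60-11 = 49; c2=24
n=9: not even, total = 49-9 = 40; c2=33
n=4: even, total = 40*2+4 = 84; c2=34
n=6: even, total = 84*2+6 = 174; c2=35
total*c2 = 174*35 = 6090

6090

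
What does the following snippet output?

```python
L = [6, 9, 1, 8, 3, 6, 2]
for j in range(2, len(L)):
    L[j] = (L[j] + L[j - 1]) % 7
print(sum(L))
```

29

j=2: L[2] = (1+9)%7 = 3 → [6, 9, 3, 8, 3, 6, 2]
j=3: L[3] = (8+3)%7 = 4 → [6, 9, 3, 4, 3, 6, 2]
j=4: L[4] = (3+4)%7 = 0 → [6, 9, 3, 4, 0, 6, 2]
j=5: L[5] = (6+0)%7 = 6 → [6, 9, 3, 4, 0, 6, 2]
j=6: L[6] = (2+6)%7 = 1 → [6, 9, 3, 4, 0, 6, 1]
sum = 29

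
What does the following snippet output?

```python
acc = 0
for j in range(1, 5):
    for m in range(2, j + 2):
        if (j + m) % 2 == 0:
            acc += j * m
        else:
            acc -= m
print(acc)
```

18

j=1,m=2: odd sum, acc = 0-2 = -2
j=2,m=2: even sum, acc = (-2)+4 = 2
j=2,m=3: odd sum, acc = 2-3 = -1
j=3,m=2: odd sum, acc = (-1)-2 = -3
j=3,m=3: even sum, acc = (-3)+9 = 6
j=3,m=4: odd sum, acc = 6-4 = 2
j=4,m=2: even sum, acc = 2+8 = 10
j=4,m=3: odd sum, acc = 10-3 = 7
j=4,m=4: even sum, acc = 7+16 = 23
j=4,m=5: odd sum, acc = 23-5 = 18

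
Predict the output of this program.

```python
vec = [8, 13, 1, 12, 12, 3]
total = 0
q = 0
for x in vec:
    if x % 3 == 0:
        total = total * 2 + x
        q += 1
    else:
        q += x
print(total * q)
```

1875

x=8: not %3==0; q=8
x=13: not %3==0; q=21
x=1: not %3==0; q=22
x=12: %3==0, total = 0*2+12 = 12; q=23
x=12: %3==0, total = 12*2+12 = 36; q=24
x=3: %3==0, total = 36*2+3 = 75; q=25
total*q = 75*25 = 1875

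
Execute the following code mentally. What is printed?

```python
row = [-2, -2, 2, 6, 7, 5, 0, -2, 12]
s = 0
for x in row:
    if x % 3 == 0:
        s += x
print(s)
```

x=-2: not %3==0
x=-2: not %3==0
x=2: not %3==0
x=6: %3==0, s = 0+6 = 6
x=7: not %3==0
x=5: not %3==0
x=0: %3==0, s = 6+0 = 6
x=-2: not %3==0
x=12: %3==0, s = 6+12 = 18

18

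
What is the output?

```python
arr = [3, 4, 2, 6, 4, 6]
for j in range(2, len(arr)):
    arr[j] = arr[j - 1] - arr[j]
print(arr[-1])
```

j=2: arr[2] = 4-2 = 2 → [3, 4, 2, 6, 4, 6]
j=3: arr[3] = 2-6 = -4 → [3, 4, 2, -4, 4, 6]
j=4: arr[4] = (-4)-4 = -8 → [3, 4, 2, -4, -8, 6]
j=5: arr[5] = (-8)-6 = -14 → [3, 4, 2, -4, -8, -14]

-14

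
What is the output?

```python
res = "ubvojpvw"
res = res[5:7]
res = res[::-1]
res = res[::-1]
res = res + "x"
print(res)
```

slice [5:7] → 'pv'
reverse → 'vp'
reverse → 'pv'
+ 'x' → 'pvx'

pvx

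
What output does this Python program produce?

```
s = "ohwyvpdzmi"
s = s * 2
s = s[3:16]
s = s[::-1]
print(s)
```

pvywhoimzdpvy

repeat ×2 → 'ohwyvpdzmiohwyvpdzmi'
slice [3:16] → 'yvpdzmiohwyvp'
reverse → 'pvywhoimzdpvy'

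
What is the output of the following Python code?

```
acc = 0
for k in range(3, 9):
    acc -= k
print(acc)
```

k=3: acc = 0-3 = -3
k=4: acc = (-3)-4 = -7
k=5: acc = (-7)-5 = -12
k=6: acc = (-12)-6 = -18
k=7: acc = (-18)-7 = -25
k=8: acc = (-25)-8 = -33

-33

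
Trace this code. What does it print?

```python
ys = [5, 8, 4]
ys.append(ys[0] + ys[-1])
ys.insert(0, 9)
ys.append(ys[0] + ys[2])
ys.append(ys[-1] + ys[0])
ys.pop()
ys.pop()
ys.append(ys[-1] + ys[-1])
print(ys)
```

[9, 5, 8, 4, 9, 18]

append ys[0]+ys[-1] = 5+4 = 9 → [5, 8, 4, 9]
insert 9 at 0 → [9, 5, 8, 4, 9]
append ys[0]+ys[2] = 9+8 = 17 → [9, 5, 8, 4, 9, 17]
append ys[-1]+ys[0] = 17+9 = 26 → [9, 5, 8, 4, 9, 17, 26]
pop() removes 26 → [9, 5, 8, 4, 9, 17]
pop() removes 17 → [9, 5, 8, 4, 9]
append ys[-1]+ys[-1] = 9+9 = 18 → [9, 5, 8, 4, 9, 18]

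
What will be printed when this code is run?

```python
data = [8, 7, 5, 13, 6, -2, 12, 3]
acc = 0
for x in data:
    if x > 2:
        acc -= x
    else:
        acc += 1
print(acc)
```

x=8: >2, acc = 0-8 = -8
x=7: >2, acc = (-8)-7 = -15
x=5: >2, acc = (-15)-5 = -20
x=13: >2, acc = (-20)-13 = -33
x=6: >2, acc = (-33)-6 = -39
x=-2: not >2, acc = (-39)+1 = -38
x=12: >2, acc = (-38)-12 = -50
x=3: >2, acc = (-50)-3 = -53

-53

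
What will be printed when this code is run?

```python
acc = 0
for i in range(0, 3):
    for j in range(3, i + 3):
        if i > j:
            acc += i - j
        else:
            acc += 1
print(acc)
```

3

i=1,j=3: not 1>3, acc = 0+1 = 1
i=2,j=3: not 2>3, acc = 1+1 = 2
i=2,j=4: not 2>4, acc = 2+1 = 3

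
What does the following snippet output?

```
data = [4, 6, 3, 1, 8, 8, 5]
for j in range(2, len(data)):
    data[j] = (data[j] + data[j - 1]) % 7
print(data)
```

j=2: data[2] = (3+6)%7 = 2 → [4, 6, 2, 1, 8, 8, 5]
j=3: data[3] = (1+2)%7 = 3 → [4, 6, 2, 3, 8, 8, 5]
j=4: data[4] = (8+3)%7 = 4 → [4, 6, 2, 3, 4, 8, 5]
j=5: data[5] = (8+4)%7 = 5 → [4, 6, 2, 3, 4, 5, 5]
j=6: data[6] = (5+5)%7 = 3 → [4, 6, 2, 3, 4, 5, 3]

[4, 6, 2, 3, 4, 5, 3]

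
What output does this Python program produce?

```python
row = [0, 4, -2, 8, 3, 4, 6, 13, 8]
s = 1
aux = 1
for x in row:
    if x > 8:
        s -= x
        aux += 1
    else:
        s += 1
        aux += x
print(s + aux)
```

x=0: not >8, s = 1+1 = 2; aux=1
x=4: not >8, s = 2+1 = 3; aux=5
x=-2: not >8, s = 3+1 = 4; aux=3
x=8: not >8, s = 4+1 = 5; aux=11
x=3: not >8, s = 5+1 = 6; aux=14
x=4: not >8, s = 6+1 = 7; aux=18
x=6: not >8, s = 7+1 = 8; aux=24
x=13: >8, s = 8-13 = -5; aux=25
x=8: not >8, s = (-5)+1 = -4; aux=33
s+aux = (-4)+33 = 29

29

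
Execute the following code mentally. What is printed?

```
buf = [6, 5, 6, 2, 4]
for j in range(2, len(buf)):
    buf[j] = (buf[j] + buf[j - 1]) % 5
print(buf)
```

j=2: buf[2] = (6+5)%5 = 1 → [6, 5, 1, 2, 4]
j=3: buf[3] = (2+1)%5 = 3 → [6, 5, 1, 3, 4]
j=4: buf[4] = (4+3)%5 = 2 → [6, 5, 1, 3, 2]

[6, 5, 1, 3, 2]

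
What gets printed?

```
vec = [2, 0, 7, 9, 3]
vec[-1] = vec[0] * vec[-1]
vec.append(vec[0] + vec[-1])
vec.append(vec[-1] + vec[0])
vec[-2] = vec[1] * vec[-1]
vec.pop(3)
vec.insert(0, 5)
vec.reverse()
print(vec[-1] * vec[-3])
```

vec[-1] = vec[0]*vec[-1] = 2*3 = 6 → [2, 0, 7, 9, 6]
append vec[0]+vec[-1] = 2+6 = 8 → [2, 0, 7, 9, 6, 8]
append vec[-1]+vec[0] = 8+2 = 10 → [2, 0, 7, 9, 6, 8, 10]
vec[-2] = vec[1]*vec[-1] = 0*10 = 0 → [2, 0, 7, 9, 6, 0, 10]
pop(3) removes 9 → [2, 0, 7, 6, 0, 10]
insert 5 at 0 → [5, 2, 0, 7, 6, 0, 10]
reverse → [10, 0, 6, 7, 0, 2, 5]
vec[-1]*vec[-3] = 5*0 = 0

0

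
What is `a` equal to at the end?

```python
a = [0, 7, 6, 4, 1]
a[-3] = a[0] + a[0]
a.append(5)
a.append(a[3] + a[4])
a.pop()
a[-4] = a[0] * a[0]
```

[0, 7, 0, 4, 1, 5]

a[-3] = a[0]+a[0] = 0+0 = 0 → [0, 7, 0, 4, 1]
append 5 → [0, 7, 0, 4, 1, 5]
append a[3]+a[4] = 4+1 = 5 → [0, 7, 0, 4, 1, 5, 5]
pop() removes 5 → [0, 7, 0, 4, 1, 5]
a[-4] = a[0]*a[0] = 0*0 = 0 → [0, 7, 0, 4, 1, 5]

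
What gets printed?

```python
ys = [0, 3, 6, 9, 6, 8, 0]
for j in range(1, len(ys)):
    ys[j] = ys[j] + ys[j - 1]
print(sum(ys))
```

j=1: ys[1] = 3+0 = 3 → [0, 3, 6, 9, 6, 8, 0]
j=2: ys[2] = 6+3 = 9 → [0, 3, 9, 9, 6, 8, 0]
j=3: ys[3] = 9+9 = 18 → [0, 3, 9, 18, 6, 8, 0]
j=4: ys[4] = 6+18 = 24 → [0, 3, 9, 18, 24, 8, 0]
j=5: ys[5] = 8+24 = 32 → [0, 3, 9, 18, 24, 32, 0]
j=6: ys[6] = 0+32 = 32 → [0, 3, 9, 18, 24, 32, 32]
sum = 118

118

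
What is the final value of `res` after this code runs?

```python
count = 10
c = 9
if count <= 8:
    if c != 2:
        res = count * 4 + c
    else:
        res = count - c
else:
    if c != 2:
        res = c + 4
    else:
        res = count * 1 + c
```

13

count=10, c=9
count <= 8 is False; c != 2 is True
→ res = c + 4 = 13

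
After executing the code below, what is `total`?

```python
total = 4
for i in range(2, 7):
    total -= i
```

-16

i=2: total = 4-2 = 2
i=3: total = 2-3 = -1
i=4: total = (-1)-4 = -5
i=5: total = (-5)-5 = -10
i=6: total = (-10)-6 = -16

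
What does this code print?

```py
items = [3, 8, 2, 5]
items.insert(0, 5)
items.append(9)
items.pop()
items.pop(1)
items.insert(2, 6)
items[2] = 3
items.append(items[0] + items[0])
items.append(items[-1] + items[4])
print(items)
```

[5, 8, 3, 2, 5, 10, 15]

insert 5 at 0 → [5, 3, 8, 2, 5]
append 9 → [5, 3, 8, 2, 5, 9]
pop() removes 9 → [5, 3, 8, 2, 5]
pop(1) removes 3 → [5, 8, 2, 5]
insert 6 at 2 → [5, 8, 6, 2, 5]
items[2] = 3 → [5, 8, 3, 2, 5]
append items[0]+items[0] = 5+5 = 10 → [5, 8, 3, 2, 5, 10]
append items[-1]+items[4] = 10+5 = 15 → [5, 8, 3, 2, 5, 10, 15]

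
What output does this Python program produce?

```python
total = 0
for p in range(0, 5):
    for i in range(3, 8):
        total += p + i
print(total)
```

p=0,i=3: total = 0+3 = 3
p=0,i=4: total = 3+4 = 7
p=0,i=5: total = 7+5 = 12
p=0,i=6: total = 12+6 = 18
p=0,i=7: total = 18+7 = 25
p=1,i=3: total = 25+4 = 29
p=1,i=4: total = 29+5 = 34
p=1,i=5: total = 34+6 = 40
p=1,i=6: total = 40+7 = 47
p=1,i=7: total = 47+8 = 55
p=2,i=3: total = 55+5 = 60
p=2,i=4: total = 60+6 = 66
p=2,i=5: total = 66+7 = 73
p=2,i=6: total = 73+8 = 81
p=2,i=7: total = 81+9 = 90
p=3,i=3: total = 90+6 = 96
p=3,i=4: total = 96+7 = 103
p=3,i=5: total = 103+8 = 111
p=3,i=6: total = 111+9 = 120
p=3,i=7: total = 120+10 = 130
p=4,i=3: total = 130+7 = 137
p=4,i=4: total = 137+8 = 145
p=4,i=5: total = 145+9 = 154
p=4,i=6: total = 154+10 = 164
p=4,i=7: total = 164+11 = 175

175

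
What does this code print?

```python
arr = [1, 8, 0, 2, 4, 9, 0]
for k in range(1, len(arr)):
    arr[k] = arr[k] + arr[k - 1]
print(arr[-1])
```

k=1: arr[1] = 8+1 = 9 → [1, 9, 0, 2, 4, 9, 0]
k=2: arr[2] = 0+9 = 9 → [1, 9, 9, 2, 4, 9, 0]
k=3: arr[3] = 2+9 = 11 → [1, 9, 9, 11, 4, 9, 0]
k=4: arr[4] = 4+11 = 15 → [1, 9, 9, 11, 15, 9, 0]
k=5: arr[5] = 9+15 = 24 → [1, 9, 9, 11, 15, 24, 0]
k=6: arr[6] = 0+24 = 24 → [1, 9, 9, 11, 15, 24, 24]

24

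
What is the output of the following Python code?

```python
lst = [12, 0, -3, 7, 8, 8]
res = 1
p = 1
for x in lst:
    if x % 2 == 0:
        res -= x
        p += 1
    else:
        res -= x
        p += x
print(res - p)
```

-40

x=12: even, res = 1-12 = -11; p=2
x=0: even, res = (-11)-0 = -11; p=3
x=-3: not even, res = (-11)-(-3) = -8; p=0
x=7: not even, res = (-8)-7 = -15; p=7
x=8: even, res = (-15)-8 = -23; p=8
x=8: even, res = (-23)-8 = -31; p=9
res-p = (-31)-9 = -40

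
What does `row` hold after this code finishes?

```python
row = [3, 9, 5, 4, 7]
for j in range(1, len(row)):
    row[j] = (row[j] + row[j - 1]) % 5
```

[3, 2, 2, 1, 3]

j=1: row[1] = (9+3)%5 = 2 → [3, 2, 5, 4, 7]
j=2: row[2] = (5+2)%5 = 2 → [3, 2, 2, 4, 7]
j=3: row[3] = (4+2)%5 = 1 → [3, 2, 2, 1, 7]
j=4: row[4] = (7+1)%5 = 3 → [3, 2, 2, 1, 3]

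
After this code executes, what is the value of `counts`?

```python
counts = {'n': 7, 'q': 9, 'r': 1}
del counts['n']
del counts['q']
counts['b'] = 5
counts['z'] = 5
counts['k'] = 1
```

del 'n' → {'q': 9, 'r': 1}
del 'q' → {'r': 1}
counts['b'] = 5 → {'r': 1, 'b': 5}
counts['z'] = 5 → {'r': 1, 'b': 5, 'z': 5}
counts['k'] = 1 → {'r': 1, 'b': 5, 'z': 5, 'k': 1}

{'r': 1, 'b': 5, 'z': 5, 'k': 1}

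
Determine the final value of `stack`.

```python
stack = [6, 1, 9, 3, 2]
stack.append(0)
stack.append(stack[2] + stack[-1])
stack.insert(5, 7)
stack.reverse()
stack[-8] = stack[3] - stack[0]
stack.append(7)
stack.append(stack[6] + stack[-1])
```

append 0 → [6, 1, 9, 3, 2, 0]
append stack[2]+stack[-1] = 9+0 = 9 → [6, 1, 9, 3, 2, 0, 9]
insert 7 at 5 → [6, 1, 9, 3, 2, 7, 0, 9]
reverse → [9, 0, 7, 2, 3, 9, 1, 6]
stack[-8] = stack[3]-stack[0] = 2-9 = -7 → [-7, 0, 7, 2, 3, 9, 1, 6]
append 7 → [-7, 0, 7, 2, 3, 9, 1, 6, 7]
append stack[6]+stack[-1] = 1+7 = 8 → [-7, 0, 7, 2, 3, 9, 1, 6, 7, 8]

[-7, 0, 7, 2, 3, 9, 1, 6, 7, 8]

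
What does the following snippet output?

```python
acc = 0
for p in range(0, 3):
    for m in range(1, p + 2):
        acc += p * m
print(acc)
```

p=0,m=1: acc = 0+0 = 0
p=1,m=1: acc = 0+1 = 1
p=1,m=2: acc = 1+2 = 3
p=2,m=1: acc = 3+2 = 5
p=2,m=2: acc = 5+4 = 9
p=2,m=3: acc = 9+6 = 15

15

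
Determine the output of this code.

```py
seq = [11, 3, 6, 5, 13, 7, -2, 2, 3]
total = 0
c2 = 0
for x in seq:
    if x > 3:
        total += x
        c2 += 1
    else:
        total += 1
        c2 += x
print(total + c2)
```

57

x=11: >3, total = 0+11 = 11; c2=1
x=3: not >3, total = 11+1 = 12; c2=4
x=6: >3, total = 12+6 = 18; c2=5
x=5: >3, total = 18+5 = 23; c2=6
x=13: >3, total = 23+13 = 36; c2=7
x=7: >3, total = 36+7 = 43; c2=8
x=-2: not >3, total = 43+1 = 44; c2=6
x=2: not >3, total = 44+1 = 45; c2=8
x=3: not >3, total = 45+1 = 46; c2=11
total+c2 = 46+11 = 57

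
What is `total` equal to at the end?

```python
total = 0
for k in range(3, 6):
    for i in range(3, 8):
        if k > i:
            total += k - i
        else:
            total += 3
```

k=3,i=3: not 3>3, total = 0+3 = 3
k=3,i=4: not 3>4, total = 3+3 = 6
k=3,i=5: not 3>5, total = 6+3 = 9
k=3,i=6: not 3>6, total = 9+3 = 12
k=3,i=7: not 3>7, total = 12+3 = 15
k=4,i=3: 4>3, total = 15+1 = 16
k=4,i=4: not 4>4, total = 16+3 = 19
k=4,i=5: not 4>5, total = 19+3 = 22
k=4,i=6: not 4>6, total = 22+3 = 25
k=4,i=7: not 4>7, total = 25+3 = 28
k=5,i=3: 5>3, total = 28+2 = 30
k=5,i=4: 5>4, total = 30+1 = 31
k=5,i=5: not 5>5, total = 31+3 = 34
k=5,i=6: not 5>6, total = 34+3 = 37
k=5,i=7: not 5>7, total = 37+3 = 40

40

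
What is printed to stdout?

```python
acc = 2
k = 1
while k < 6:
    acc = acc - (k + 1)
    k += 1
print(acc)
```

-18

k=1: acc = 2-2 = 0
k=2: acc = 0-3 = -3
k=3: acc = (-3)-4 = -7
k=4: acc = (-7)-5 = -12
k=5: acc = (-12)-6 = -18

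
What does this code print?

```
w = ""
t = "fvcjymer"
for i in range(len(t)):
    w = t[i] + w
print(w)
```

remyjcvf

i=0: prepend 'f' → 'f'
i=1: prepend 'v' → 'vf'
i=2: prepend 'c' → 'cvf'
i=3: prepend 'j' → 'jcvf'
i=4: prepend 'y' → 'yjcvf'
i=5: prepend 'm' → 'myjcvf'
i=6: prepend 'e' → 'emyjcvf'
i=7: prepend 'r' → 'remyjcvf'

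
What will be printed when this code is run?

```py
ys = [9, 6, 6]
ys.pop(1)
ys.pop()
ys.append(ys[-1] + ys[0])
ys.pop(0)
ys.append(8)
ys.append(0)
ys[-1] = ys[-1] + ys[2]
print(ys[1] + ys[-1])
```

8

pop(1) removes 6 → [9, 6]
pop() removes 6 → [9]
append ys[-1]+ys[0] = 9+9 = 18 → [9, 18]
pop(0) removes 9 → [18]
append 8 → [18, 8]
append 0 → [18, 8, 0]
ys[-1] = ys[-1]+ys[2] = 0+0 = 0 → [18, 8, 0]
ys[1]+ys[-1] = 8+0 = 8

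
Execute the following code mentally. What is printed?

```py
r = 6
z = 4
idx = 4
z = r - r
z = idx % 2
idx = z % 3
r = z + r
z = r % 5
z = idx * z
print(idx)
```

0

z = 6-6 = 0
z = 4%2 = 0
idx = 0%3 = 0
r = 0+6 = 6
z = 6%5 = 1
z = 0*1 = 0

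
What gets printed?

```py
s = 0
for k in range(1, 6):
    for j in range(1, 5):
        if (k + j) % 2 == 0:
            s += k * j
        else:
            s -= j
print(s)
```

k=1,j=1: even sum, s = 0+1 = 1
k=1,j=2: odd sum, s = 1-2 = -1
k=1,j=3: even sum, s = (-1)+3 = 2
k=1,j=4: odd sum, s = 2-4 = -2
k=2,j=1: odd sum, s = (-2)-1 = -3
k=2,j=2: even sum, s = (-3)+4 = 1
k=2,j=3: odd sum, s = 1-3 = -2
k=2,j=4: even sum, s = (-2)+8 = 6
k=3,j=1: even sum, s = 6+3 = 9
k=3,j=2: odd sum, s = 9-2 = 7
k=3,j=3: even sum, s = 7+9 = 16
k=3,j=4: odd sum, s = 16-4 = 12
k=4,j=1: odd sum, s = 12-1 = 11
k=4,j=2: even sum, s = 11+8 = 19
k=4,j=3: odd sum, s = 19-3 = 16
k=4,j=4: even sum, s = 16+16 = 32
k=5,j=1: even sum, s = 32+5 = 37
k=5,j=2: odd sum, s = 37-2 = 35
k=5,j=3: even sum, s = 35+15 = 50
k=5,j=4: odd sum, s = 50-4 = 46

46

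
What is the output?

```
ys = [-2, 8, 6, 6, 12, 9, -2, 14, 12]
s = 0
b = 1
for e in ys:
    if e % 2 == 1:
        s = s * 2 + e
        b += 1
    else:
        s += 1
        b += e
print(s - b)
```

e=-2: not odd, s = 0+1 = 1; b=-1
e=8: not odd, s = 1+1 = 2; b=7
e=6: not odd, s = 2+1 = 3; b=13
e=6: not odd, s = 3+1 = 4; b=19
e=12: not odd, s = 4+1 = 5; b=31
e=9: odd, s = 5*2+9 = 19; b=32
e=-2: not odd, s = 19+1 = 20; b=30
e=14: not odd, s = 20+1 = 21; b=44
e=12: not odd, s = 21+1 = 22; b=56
s-b = 22-56 = -34

-34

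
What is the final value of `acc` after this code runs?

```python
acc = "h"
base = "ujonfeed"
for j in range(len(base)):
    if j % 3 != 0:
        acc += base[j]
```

j=0: skip
j=1: add 'j' → 'hj'
j=2: add 'o' → 'hjo'
j=3: skip
j=4: add 'f' → 'hjof'
j=5: add 'e' → 'hjofe'
j=6: skip
j=7: add 'd' → 'hjofed'

'hjofed'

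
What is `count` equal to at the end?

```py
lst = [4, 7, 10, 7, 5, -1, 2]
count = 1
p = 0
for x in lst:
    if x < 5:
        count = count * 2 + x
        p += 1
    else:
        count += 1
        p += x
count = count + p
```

72

x=4: <5, count = 1*2+4 = 6; p=1
x=7: not <5, count = 6+1 = 7; p=8
x=10: not <5, count = 7+1 = 8; p=18
x=7: not <5, count = 8+1 = 9; p=25
x=5: not <5, count = 9+1 = 10; p=30
x=-1: <5, count = 10*2+(-1) = 19; p=31
x=2: <5, count = 19*2+2 = 40; p=32
count+p = 40+32 = 72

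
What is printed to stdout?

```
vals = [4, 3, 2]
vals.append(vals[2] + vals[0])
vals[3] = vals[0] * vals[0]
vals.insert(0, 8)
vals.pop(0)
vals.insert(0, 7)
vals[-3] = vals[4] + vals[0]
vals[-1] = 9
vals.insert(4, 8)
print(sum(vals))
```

53

append vals[2]+vals[0] = 2+4 = 6 → [4, 3, 2, 6]
vals[3] = vals[0]*vals[0] = 4*4 = 16 → [4, 3, 2, 16]
insert 8 at 0 → [8, 4, 3, 2, 16]
pop(0) removes 8 → [4, 3, 2, 16]
insert 7 at 0 → [7, 4, 3, 2, 16]
vals[-3] = vals[4]+vals[0] = 16+7 = 23 → [7, 4, 23, 2, 16]
vals[-1] = 9 → [7, 4, 23, 2, 9]
insert 8 at 4 → [7, 4, 23, 2, 8, 9]
sum = 53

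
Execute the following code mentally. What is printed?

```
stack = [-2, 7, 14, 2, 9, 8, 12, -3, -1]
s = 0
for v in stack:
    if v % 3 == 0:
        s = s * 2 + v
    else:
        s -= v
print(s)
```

-142

v=-2: not %3==0, s = 0-(-2) = 2
v=7: not %3==0, s = 2-7 = -5
v=14: not %3==0, s = (-5)-14 = -19
v=2: not %3==0, s = (-19)-2 = -21
v=9: %3==0, s = (-21)*2+9 = -33
v=8: not %3==0, s = (-33)-8 = -41
v=12: %3==0, s = (-41)*2+12 = -70
v=-3: %3==0, s = (-70)*2+(-3) = -143
v=-1: not %3==0, s = (-143)-(-1) = -142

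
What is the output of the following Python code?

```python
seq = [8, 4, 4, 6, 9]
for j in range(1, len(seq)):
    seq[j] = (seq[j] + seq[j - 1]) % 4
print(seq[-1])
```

3

j=1: seq[1] = (4+8)%4 = 0 → [8, 0, 4, 6, 9]
j=2: seq[2] = (4+0)%4 = 0 → [8, 0, 0, 6, 9]
j=3: seq[3] = (6+0)%4 = 2 → [8, 0, 0, 2, 9]
j=4: seq[4] = (9+2)%4 = 3 → [8, 0, 0, 2, 3]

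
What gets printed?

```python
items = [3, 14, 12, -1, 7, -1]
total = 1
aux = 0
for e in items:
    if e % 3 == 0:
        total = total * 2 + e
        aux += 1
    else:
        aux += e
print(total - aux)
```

e=3: %3==0, total = 1*2+3 = 5; aux=1
e=14: not %3==0; aux=15
e=12: %3==0, total = 5*2+12 = 22; aux=16
e=-1: not %3==0; aux=15
e=7: not %3==0; aux=22
e=-1: not %3==0; aux=21
total-aux = 22-21 = 1

1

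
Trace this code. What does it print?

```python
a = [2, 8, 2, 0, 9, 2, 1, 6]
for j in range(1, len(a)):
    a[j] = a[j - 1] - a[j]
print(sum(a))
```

-102

j=1: a[1] = 2-8 = -6 → [2, -6, 2, 0, 9, 2, 1, 6]
j=2: a[2] = (-6)-2 = -8 → [2, -6, -8, 0, 9, 2, 1, 6]
j=3: a[3] = (-8)-0 = -8 → [2, -6, -8, -8, 9, 2, 1, 6]
j=4: a[4] = (-8)-9 = -17 → [2, -6, -8, -8, -17, 2, 1, 6]
j=5: a[5] = (-17)-2 = -19 → [2, -6, -8, -8, -17, -19, 1, 6]
j=6: a[6] = (-19)-1 = -20 → [2, -6, -8, -8, -17, -19, -20, 6]
j=7: a[7] = (-20)-6 = -26 → [2, -6, -8, -8, -17, -19, -20, -26]
sum = -102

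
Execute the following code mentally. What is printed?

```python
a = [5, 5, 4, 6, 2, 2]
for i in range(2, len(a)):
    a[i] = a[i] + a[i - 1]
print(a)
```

[5, 5, 9, 15, 17, 19]

i=2: a[2] = 4+5 = 9 → [5, 5, 9, 6, 2, 2]
i=3: a[3] = 6+9 = 15 → [5, 5, 9, 15, 2, 2]
i=4: a[4] = 2+15 = 17 → [5, 5, 9, 15, 17, 2]
i=5: a[5] = 2+17 = 19 → [5, 5, 9, 15, 17, 19]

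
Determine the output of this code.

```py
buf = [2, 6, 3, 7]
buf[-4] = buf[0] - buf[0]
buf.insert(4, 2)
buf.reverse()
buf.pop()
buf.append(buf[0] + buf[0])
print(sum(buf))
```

22

buf[-4] = buf[0]-buf[0] = 2-2 = 0 → [0, 6, 3, 7]
insert 2 at 4 → [0, 6, 3, 7, 2]
reverse → [2, 7, 3, 6, 0]
pop() removes 0 → [2, 7, 3, 6]
append buf[0]+buf[0] = 2+2 = 4 → [2, 7, 3, 6, 4]
sum = 22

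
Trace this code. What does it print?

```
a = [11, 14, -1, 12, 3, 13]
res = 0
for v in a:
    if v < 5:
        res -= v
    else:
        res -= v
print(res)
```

-52

v=11: not <5, res = 0-11 = -11
v=14: not <5, res = (-11)-14 = -25
v=-1: <5, res = (-25)-(-1) = -24
v=12: not <5, res = (-24)-12 = -36
v=3: <5, res = (-36)-3 = -39
v=13: not <5, res = (-39)-13 = -52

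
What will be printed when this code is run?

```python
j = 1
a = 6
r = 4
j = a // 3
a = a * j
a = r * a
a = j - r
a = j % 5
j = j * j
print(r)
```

j = 6//3 = 2
a = 6*2 = 12
a = 4*12 = 48
a = 2-4 = -2
a = 2%5 = 2
j = 2*2 = 4

4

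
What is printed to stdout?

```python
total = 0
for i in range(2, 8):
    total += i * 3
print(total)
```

81

i=2: total = 0+2*3 = 6
i=3: total = 6+3*3 = 15
i=4: total = 15+4*3 = 27
i=5: total = 27+5*3 = 42
i=6: total = 42+6*3 = 60
i=7: total = 60+7*3 = 81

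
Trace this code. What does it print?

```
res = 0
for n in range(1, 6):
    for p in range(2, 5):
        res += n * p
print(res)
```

n=1,p=2: res = 0+2 = 2
n=1,p=3: res = 2+3 = 5
n=1,p=4: res = 5+4 = 9
n=2,p=2: res = 9+4 = 13
n=2,p=3: res = 13+6 = 19
n=2,p=4: res = 19+8 = 27
n=3,p=2: res = 27+6 = 33
n=3,p=3: res = 33+9 = 42
n=3,p=4: res = 42+12 = 54
n=4,p=2: res = 54+8 = 62
n=4,p=3: res = 62+12 = 74
n=4,p=4: res = 74+16 = 90
n=5,p=2: res = 90+10 = 100
n=5,p=3: res = 100+15 = 115
n=5,p=4: res = 115+20 = 135

135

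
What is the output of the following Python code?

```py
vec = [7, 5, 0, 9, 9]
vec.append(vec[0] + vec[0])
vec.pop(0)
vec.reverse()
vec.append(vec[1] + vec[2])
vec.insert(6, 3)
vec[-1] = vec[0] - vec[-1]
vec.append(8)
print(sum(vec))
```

74

append vec[0]+vec[0] = 7+7 = 14 → [7, 5, 0, 9, 9, 14]
pop(0) removes 7 → [5, 0, 9, 9, 14]
reverse → [14, 9, 9, 0, 5]
append vec[1]+vec[2] = 9+9 = 18 → [14, 9, 9, 0, 5, 18]
insert 3 at 6 → [14, 9, 9, 0, 5, 18, 3]
vec[-1] = vec[0]-vec[-1] = 14-3 = 11 → [14, 9, 9, 0, 5, 18, 11]
append 8 → [14, 9, 9, 0, 5, 18, 11, 8]
sum = 74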